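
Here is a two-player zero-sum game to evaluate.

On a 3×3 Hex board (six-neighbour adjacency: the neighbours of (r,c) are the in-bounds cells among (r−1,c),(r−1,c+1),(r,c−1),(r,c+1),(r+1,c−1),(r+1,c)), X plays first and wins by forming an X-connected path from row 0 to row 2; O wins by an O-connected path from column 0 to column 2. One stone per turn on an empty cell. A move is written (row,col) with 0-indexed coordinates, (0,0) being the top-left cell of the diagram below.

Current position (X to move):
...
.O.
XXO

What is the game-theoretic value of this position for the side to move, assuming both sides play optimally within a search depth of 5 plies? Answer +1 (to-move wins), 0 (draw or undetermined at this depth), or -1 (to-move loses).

value(.../.O./XXO, X) = +1

[.../.O./XXO] X move#1: (0,0):-1/X../.O./XXO, (0,1):-1/.X./.O./XXO, (0,2):+1/..X/.O./XXO*, (1,0):+1/.../XO./XXO, (1,2):+1/.../.OX/XXO
[..X/.O./XXO] O move#2: (0,0):-1/O.X/.O./XXO*, (0,1):-1/.OX/.O./XXO, (1,0):-1/..X/OO./XXO, (1,2):-1/..X/.OO/XXO
[O.X/.O./XXO] X move#3: (0,1):+1/OXX/.O./XXO*, (1,0):+1/O.X/XO./XXO, (1,2):+1/O.X/.OX/XXO
[OXX/.O./XXO] O move#4: (1,0):-1/OXX/OO./XXO*, (1,2):-1/OXX/.OO/XXO
[OXX/OO./XXO] X move#5: (1,2):+1/OXX/OOX/XXO*
[OXX/OOX/XXO] end (terminal -1, O#6); searched .../.O./XXO to 5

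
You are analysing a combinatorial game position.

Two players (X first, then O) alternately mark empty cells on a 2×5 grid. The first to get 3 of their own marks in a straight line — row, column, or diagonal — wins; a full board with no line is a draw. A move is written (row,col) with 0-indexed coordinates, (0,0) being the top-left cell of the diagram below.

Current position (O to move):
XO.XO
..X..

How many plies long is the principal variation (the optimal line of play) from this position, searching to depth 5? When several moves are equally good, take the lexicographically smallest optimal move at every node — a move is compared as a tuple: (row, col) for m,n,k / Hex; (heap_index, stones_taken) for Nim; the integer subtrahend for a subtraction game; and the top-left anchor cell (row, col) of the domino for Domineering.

[XO.XO/..X..] O move#1: (0,2):-1/XOOXO/..X.., (1,0):-1/XO.XO/O.X.., (1,1):+0/XO.XO/.OX..*, (1,3):+0/XO.XO/..XO., (1,4):-1/XO.XO/..X.O
[XO.XO/.OX..] X move#2: (0,2):+0/XOXXO/.OX..*, (1,0):+0/XO.XO/XOX.., (1,3):+0/XO.XO/.OXX., (1,4):+0/XO.XO/.OX.X
[XOXXO/.OX..] O move#3: (1,0):+0/XOXXO/OOX..*, (1,3):+0/XOXXO/.OXO., (1,4):+0/XOXXO/.OX.O
[XOXXO/OOX..] X move#4: (1,3):+0/XOXXO/OOXX.*, (1,4):+0/XOXXO/OOX.X
[XOXXO/OOXX.] O move#5: (1,4):+0/XOXXO/OOXXO*
[XOXXO/OOXXO] end (terminal +0, X#6); searched XO.XO/..X.. to 5

PV length from [XO.XO/..X..]: 5 plies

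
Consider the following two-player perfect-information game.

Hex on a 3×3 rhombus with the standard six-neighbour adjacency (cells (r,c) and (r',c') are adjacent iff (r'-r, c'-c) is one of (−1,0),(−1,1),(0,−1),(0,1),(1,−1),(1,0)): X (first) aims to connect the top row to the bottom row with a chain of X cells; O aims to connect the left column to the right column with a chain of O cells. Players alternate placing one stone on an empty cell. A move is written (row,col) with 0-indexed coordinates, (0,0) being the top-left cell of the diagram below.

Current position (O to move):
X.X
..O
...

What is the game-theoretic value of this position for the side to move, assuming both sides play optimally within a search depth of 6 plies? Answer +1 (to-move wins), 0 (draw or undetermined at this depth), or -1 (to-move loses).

ply 1, O at X.X/..O/... | (0,1)=-1→XOX/..O/...; (1,0)=-1→X.X/O.O/...; (1,1)=+1→X.X/.OO/...*; (2,0)=+1→X.X/..O/O..; (2,1)=-1→X.X/..O/.O.; (2,2)=-1→X.X/..O/..O
ply 2, X at X.X/.OO/... | (0,1)=-1→XXX/.OO/...*; (1,0)=-1→X.X/XOO/...; (2,0)=-1→X.X/.OO/X..; (2,1)=-1→X.X/.OO/.X.; (2,2)=-1→X.X/.OO/..X
ply 3, O at XXX/.OO/... | (1,0)=+1→XXX/OOO/...*; (2,0)=+1→XXX/.OO/O..; (2,1)=+1→XXX/.OO/.O.; (2,2)=+1→XXX/.OO/..O
ply 4: XXX/OOO/... is terminal -1 (X); from X.X/..O/... depth 6

value(X.X/..O/..., O) = +1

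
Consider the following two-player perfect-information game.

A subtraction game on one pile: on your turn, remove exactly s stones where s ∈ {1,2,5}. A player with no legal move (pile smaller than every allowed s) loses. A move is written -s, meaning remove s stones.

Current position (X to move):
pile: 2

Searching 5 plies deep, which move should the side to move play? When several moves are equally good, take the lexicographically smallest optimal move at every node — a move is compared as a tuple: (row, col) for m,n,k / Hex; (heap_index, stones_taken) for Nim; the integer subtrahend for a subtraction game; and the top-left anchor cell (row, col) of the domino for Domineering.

X's best at [2]: -2

p1 X@[2]: -1[1]-1 -2[0]+1*
p2 O@[0] terminal -1; root [2] d5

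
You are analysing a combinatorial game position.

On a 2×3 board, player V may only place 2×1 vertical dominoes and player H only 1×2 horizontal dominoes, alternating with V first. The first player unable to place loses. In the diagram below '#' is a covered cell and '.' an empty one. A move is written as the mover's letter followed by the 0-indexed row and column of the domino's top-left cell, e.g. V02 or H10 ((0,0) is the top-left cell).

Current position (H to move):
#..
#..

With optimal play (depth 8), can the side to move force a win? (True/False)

H winning at [#../#..]: True

[#../#..] H move#1: H01:+1/###/#..*, H11:+1/#../###
[###/#..] end (terminal -1, V#2); searched #../#.. to 8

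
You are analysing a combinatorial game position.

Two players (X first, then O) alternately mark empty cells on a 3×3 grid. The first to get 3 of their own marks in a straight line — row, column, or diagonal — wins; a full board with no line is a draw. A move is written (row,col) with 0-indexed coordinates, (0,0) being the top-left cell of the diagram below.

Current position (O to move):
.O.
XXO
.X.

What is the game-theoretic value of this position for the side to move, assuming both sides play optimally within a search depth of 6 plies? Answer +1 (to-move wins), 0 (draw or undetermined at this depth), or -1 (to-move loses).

value(.O./XXO/.X., O) = +1

ply 1, O at .O./XXO/.X. | (0,0)=+0→OO./XXO/.X.; (0,2)=+1→.OO/XXO/.X.*; (2,0)=+0→.O./XXO/OX.; (2,2)=+0→.O./XXO/.XO
ply 2, X at .OO/XXO/.X. | (0,0)=-1→XOO/XXO/.X.*; (2,0)=-1→.OO/XXO/XX.; (2,2)=-1→.OO/XXO/.XX
ply 3, O at XOO/XXO/.X. | (2,0)=-1→XOO/XXO/OX.; (2,2)=+1→XOO/XXO/.XO*
ply 4: XOO/XXO/.XO is terminal -1 (X); from .O./XXO/.X. depth 6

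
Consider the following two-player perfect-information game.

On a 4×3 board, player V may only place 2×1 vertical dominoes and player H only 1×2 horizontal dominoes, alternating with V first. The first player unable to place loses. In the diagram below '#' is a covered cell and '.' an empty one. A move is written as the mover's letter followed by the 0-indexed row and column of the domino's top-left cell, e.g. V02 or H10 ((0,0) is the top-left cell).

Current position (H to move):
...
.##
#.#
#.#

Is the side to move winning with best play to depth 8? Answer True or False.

ply 1, H at .../.##/#.#/#.# | H00=-1→##./.##/#.#/#.#*; H01=-1→.##/.##/#.#/#.#
ply 2, V at ##./.##/#.#/#.# | V21=+1→##./.##/###/###*
ply 3: ##./.##/###/### is terminal -1 (H); from .../.##/#.#/#.# depth 8

H winning at [.../.##/#.#/#.#]: False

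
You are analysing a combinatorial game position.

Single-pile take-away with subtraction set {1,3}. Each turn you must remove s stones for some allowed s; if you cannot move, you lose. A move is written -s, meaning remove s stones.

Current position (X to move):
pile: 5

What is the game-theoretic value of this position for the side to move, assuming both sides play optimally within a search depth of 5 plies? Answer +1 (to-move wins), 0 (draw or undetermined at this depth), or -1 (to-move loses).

value(5, X) = +1

p1 X@[5]: -1[4]+1* -3[2]+1
p2 O@[4]: -1[3]-1* -3[1]-1
p3 X@[3]: -1[2]+1* -3[0]+1
p4 O@[2]: -1[1]-1*
p5 X@[1]: -1[0]+1*
p6 O@[0] terminal -1; root [5] d5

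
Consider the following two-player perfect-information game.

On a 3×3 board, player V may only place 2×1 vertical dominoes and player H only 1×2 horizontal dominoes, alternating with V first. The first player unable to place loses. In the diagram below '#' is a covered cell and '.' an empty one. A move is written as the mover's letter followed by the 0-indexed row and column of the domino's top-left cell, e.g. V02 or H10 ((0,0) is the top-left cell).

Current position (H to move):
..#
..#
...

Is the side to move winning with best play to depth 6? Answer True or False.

H winning at [..#/..#/...]: True

ply 1, H at ..#/..#/... | H00=-1→###/..#/...; H10=+1→..#/###/...*; H20=-1→..#/..#/##.; H21=-1→..#/..#/.##
ply 2: ..#/###/... is terminal -1 (V); from ..#/..#/... depth 6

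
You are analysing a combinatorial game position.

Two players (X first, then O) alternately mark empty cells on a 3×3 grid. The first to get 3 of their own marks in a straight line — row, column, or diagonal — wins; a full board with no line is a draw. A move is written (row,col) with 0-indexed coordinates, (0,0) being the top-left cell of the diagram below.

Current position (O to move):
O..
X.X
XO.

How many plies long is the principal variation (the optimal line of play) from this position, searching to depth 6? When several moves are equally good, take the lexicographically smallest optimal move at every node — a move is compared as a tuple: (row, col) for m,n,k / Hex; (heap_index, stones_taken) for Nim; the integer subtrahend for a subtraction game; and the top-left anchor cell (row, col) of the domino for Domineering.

PV length from [O../X.X/XO.]: 3 plies

[O../X.X/XO.] O move#1: (0,1):-1/OO./X.X/XO., (0,2):-1/O.O/X.X/XO., (1,1):+1/O../XOX/XO.*, (2,2):-1/O../X.X/XOO
[O../XOX/XO.] X move#2: (0,1):-1/OX./XOX/XO.*, (0,2):-1/O.X/XOX/XO., (2,2):-1/O../XOX/XOX
[OX./XOX/XO.] O move#3: (0,2):+0/OXO/XOX/XO., (2,2):+1/OX./XOX/XOO*
[OX./XOX/XOO] end (terminal -1, X#4); searched O../X.X/XO. to 6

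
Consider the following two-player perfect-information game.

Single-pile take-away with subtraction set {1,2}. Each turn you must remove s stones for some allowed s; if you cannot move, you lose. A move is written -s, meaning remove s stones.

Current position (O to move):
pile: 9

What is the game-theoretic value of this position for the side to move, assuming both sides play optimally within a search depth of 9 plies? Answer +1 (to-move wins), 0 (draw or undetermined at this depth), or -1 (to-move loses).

value(9, O) = -1

p1 O@[9]: -1[8]-1* -2[7]-1
p2 X@[8]: -1[7]-1 -2[6]+1*
p3 O@[6]: -1[5]-1* -2[4]-1
p4 X@[5]: -1[4]-1 -2[3]+1*
p5 O@[3]: -1[2]-1* -2[1]-1
p6 X@[2]: -1[1]-1 -2[0]+1*
p7 O@[0] terminal -1; root [9] d9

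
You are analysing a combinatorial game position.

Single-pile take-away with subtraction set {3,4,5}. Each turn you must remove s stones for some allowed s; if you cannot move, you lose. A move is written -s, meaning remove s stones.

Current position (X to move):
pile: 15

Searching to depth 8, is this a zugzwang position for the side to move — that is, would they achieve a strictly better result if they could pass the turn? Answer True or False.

zugzwang(15, X) = False

p1 X@[15]: -3[12]-1 -4[11]-1 -5[10]+1*
p2 O@[10]: -3[7]-1* -4[6]-1 -5[5]-1
p3 X@[7]: -3[4]-1 -4[3]-1 -5[2]+1*
p4 O@[2] terminal -1; root [15] d8
if X skipped the turn, O would face:
~ p1 O@[15]: -3[12]-1 -4[11]-1 -5[10]+1*
~ p2 X@[10]: -3[7]-1* -4[6]-1 -5[5]-1
~ p3 O@[7]: -3[4]-1 -4[3]-1 -5[2]+1*
~ p4 X@[2] terminal -1; root [15] d8
compare (X): move=+1 vs pass=-1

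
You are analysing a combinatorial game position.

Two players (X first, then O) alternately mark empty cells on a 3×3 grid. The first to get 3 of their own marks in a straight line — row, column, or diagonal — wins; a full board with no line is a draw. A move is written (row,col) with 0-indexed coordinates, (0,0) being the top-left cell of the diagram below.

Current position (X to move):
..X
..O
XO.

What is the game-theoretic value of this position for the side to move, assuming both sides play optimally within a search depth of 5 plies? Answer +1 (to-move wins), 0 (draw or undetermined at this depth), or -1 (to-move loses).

[..X/..O/XO.] X move#1: (0,0):+1/X.X/..O/XO.*, (0,1):+1/.XX/..O/XO., (1,0):+1/..X/X.O/XO., (1,1):+1/..X/.XO/XO., (2,2):-1/..X/..O/XOX
[X.X/..O/XO.] O move#2: (0,1):-1/XOX/..O/XO.*, (1,0):-1/X.X/O.O/XO., (1,1):-1/X.X/.OO/XO., (2,2):-1/X.X/..O/XOO
[XOX/..O/XO.] X move#3: (1,0):+1/XOX/X.O/XO.*, (1,1):+1/XOX/.XO/XO., (2,2):-1/XOX/..O/XOX
[XOX/X.O/XO.] end (terminal -1, O#4); searched ..X/..O/XO. to 5

value(..X/..O/XO., X) = +1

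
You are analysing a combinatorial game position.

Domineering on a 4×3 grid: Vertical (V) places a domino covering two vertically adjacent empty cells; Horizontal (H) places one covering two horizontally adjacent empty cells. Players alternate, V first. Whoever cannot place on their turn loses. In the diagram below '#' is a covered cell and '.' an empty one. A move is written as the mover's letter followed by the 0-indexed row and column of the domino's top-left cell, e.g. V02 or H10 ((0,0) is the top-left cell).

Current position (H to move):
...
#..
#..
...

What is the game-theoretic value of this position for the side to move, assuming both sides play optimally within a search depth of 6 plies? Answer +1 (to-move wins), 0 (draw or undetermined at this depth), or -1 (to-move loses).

[.../#../#../...] H move#1: H00:-1/##./#../#../...*, H01:-1/.##/#../#../..., H11:-1/.../###/#../..., H21:-1/.../#../###/..., H30:-1/.../#../#../##., H31:-1/.../#../#../.##
[##./#../#../...] V move#2: V02:-1/###/#.#/#../..., V11:+1/##./##./##./...*, V12:+1/##./#.#/#.#/..., V21:+1/##./#../##./.#., V22:+1/##./#../#.#/..#
[##./##./##./...] H move#3: H30:-1/##./##./##./##.*, H31:-1/##./##./##./.##
[##./##./##./##.] V move#4: V02:+1/###/###/##./##.*, V12:+1/##./###/###/##., V22:+1/##./##./###/###
[###/###/##./##.] end (terminal -1, H#5); searched .../#../#../... to 6

value(.../#../#../..., H) = -1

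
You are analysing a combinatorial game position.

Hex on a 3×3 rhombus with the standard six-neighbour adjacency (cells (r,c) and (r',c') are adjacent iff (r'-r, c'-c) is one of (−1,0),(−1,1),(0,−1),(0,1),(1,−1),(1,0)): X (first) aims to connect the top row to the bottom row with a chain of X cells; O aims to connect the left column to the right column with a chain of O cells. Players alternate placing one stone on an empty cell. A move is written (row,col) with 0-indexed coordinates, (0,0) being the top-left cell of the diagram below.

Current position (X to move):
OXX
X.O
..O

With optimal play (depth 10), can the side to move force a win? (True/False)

ply 1, X at OXX/X.O/..O | (1,1)=+1→OXX/XXO/..O*; (2,0)=+1→OXX/X.O/X.O; (2,1)=+1→OXX/X.O/.XO
ply 2, O at OXX/XXO/..O | (2,0)=-1→OXX/XXO/O.O*; (2,1)=-1→OXX/XXO/.OO
ply 3, X at OXX/XXO/O.O | (2,1)=+1→OXX/XXO/OXO*
ply 4: OXX/XXO/OXO is terminal -1 (O); from OXX/X.O/..O depth 10

X winning at [OXX/X.O/..O]: True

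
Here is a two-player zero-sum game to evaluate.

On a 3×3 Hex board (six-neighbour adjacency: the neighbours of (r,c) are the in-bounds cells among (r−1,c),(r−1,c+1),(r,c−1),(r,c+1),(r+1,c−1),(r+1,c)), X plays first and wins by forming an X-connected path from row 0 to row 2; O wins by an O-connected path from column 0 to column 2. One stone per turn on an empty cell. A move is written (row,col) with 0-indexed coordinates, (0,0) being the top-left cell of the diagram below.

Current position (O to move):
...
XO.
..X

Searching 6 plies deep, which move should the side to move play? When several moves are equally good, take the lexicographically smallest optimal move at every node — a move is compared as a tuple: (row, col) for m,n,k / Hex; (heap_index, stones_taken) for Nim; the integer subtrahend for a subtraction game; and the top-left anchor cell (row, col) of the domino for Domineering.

O's best at [.../XO./..X]: (0,0)

[.../XO./..X] O move#1: (0,0):+1/O../XO./..X*, (0,1):+1/.O./XO./..X, (0,2):-1/..O/XO./..X, (1,2):-1/.../XOO/..X, (2,0):+1/.../XO./O.X, (2,1):-1/.../XO./.OX
[O../XO./..X] X move#2: (0,1):-1/OX./XO./..X*, (0,2):-1/O.X/XO./..X, (1,2):-1/O../XOX/..X, (2,0):-1/O../XO./X.X, (2,1):-1/O../XO./.XX
[OX./XO./..X] O move#3: (0,2):-1/OXO/XO./..X, (1,2):-1/OX./XOO/..X, (2,0):+1/OX./XO./O.X*, (2,1):-1/OX./XO./.OX
[OX./XO./O.X] X move#4: (0,2):-1/OXX/XO./O.X*, (1,2):-1/OX./XOX/O.X, (2,1):-1/OX./XO./OXX
[OXX/XO./O.X] O move#5: (1,2):+1/OXX/XOO/O.X*, (2,1):-1/OXX/XO./OOX
[OXX/XOO/O.X] end (terminal -1, X#6); searched .../XO./..X to 6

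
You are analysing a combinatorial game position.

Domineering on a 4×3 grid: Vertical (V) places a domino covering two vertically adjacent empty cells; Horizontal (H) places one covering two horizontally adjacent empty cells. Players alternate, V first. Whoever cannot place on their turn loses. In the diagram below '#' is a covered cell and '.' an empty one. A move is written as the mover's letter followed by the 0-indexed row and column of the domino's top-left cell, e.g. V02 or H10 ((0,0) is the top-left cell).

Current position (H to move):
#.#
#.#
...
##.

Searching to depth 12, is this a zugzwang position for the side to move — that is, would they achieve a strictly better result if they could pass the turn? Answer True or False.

p1 H@[#.#/#.#/.../##.]: H20[#.#/#.#/##./##.]-1* H21[#.#/#.#/.##/##.]-1
p2 V@[#.#/#.#/##./##.]: V01[###/###/##./##.]+1* V22[#.#/#.#/###/###]+1
p3 H@[###/###/##./##.] terminal -1; root [#.#/#.#/.../##.] d12
if H skipped the turn, V would face:
~ p1 V@[#.#/#.#/.../##.]: V01[###/###/.../##.]-1 V11[#.#/###/.#./##.]+1* V22[#.#/#.#/..#/###]+1
~ p2 H@[#.#/###/.#./##.] terminal -1; root [#.#/#.#/.../##.] d12
compare (H): move=-1 vs pass=-1

zugzwang(#.#/#.#/.../##., H) = False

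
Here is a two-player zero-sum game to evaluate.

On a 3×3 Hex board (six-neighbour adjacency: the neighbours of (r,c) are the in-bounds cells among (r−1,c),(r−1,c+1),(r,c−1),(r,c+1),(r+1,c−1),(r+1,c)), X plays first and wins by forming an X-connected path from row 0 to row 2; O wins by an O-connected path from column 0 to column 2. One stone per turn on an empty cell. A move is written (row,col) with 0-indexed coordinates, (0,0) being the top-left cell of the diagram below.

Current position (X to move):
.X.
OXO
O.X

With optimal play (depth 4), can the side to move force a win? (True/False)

ply 1, X at .X./OXO/O.X | (0,0)=-1→XX./OXO/O.X; (0,2)=-1→.XX/OXO/O.X; (2,1)=+1→.X./OXO/OXX*
ply 2: .X./OXO/OXX is terminal -1 (O); from .X./OXO/O.X depth 4

X winning at [.X./OXO/O.X]: True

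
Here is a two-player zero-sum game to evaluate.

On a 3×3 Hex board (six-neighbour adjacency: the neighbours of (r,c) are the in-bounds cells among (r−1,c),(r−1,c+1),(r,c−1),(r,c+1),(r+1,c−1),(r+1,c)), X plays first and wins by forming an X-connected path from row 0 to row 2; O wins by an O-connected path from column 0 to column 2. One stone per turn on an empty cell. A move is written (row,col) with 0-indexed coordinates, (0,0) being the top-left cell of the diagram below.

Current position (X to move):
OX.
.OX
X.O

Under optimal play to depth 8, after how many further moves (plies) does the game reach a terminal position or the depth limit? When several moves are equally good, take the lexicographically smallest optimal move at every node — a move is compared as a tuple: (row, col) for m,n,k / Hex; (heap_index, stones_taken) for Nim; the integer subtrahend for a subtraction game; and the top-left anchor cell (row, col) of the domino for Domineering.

PV length from [OX./.OX/X.O]: 3 plies

[OX./.OX/X.O] X move#1: (0,2):+1/OXX/.OX/X.O*, (1,0):+1/OX./XOX/X.O, (2,1):+1/OX./.OX/XXO
[OXX/.OX/X.O] O move#2: (1,0):-1/OXX/OOX/X.O*, (2,1):-1/OXX/.OX/XOO
[OXX/OOX/X.O] X move#3: (2,1):+1/OXX/OOX/XXO*
[OXX/OOX/XXO] end (terminal -1, O#4); searched OX./.OX/X.O to 8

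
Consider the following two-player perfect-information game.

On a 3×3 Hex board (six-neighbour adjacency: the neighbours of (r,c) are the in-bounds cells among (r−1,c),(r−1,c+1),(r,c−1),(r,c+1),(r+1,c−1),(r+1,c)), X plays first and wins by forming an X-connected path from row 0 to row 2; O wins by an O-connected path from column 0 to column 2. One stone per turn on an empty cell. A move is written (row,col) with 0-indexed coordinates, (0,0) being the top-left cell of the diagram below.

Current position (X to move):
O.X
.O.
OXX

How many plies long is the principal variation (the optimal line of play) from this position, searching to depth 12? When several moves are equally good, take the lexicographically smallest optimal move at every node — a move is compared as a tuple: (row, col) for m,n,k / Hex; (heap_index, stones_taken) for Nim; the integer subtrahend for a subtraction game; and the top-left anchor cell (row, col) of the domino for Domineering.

p1 X@[O.X/.O./OXX]: (0,1)[OXX/.O./OXX]-1 (1,0)[O.X/XO./OXX]-1 (1,2)[O.X/.OX/OXX]+1*
p2 O@[O.X/.OX/OXX] terminal -1; root [O.X/.O./OXX] d12

PV length from [O.X/.O./OXX]: 1 ply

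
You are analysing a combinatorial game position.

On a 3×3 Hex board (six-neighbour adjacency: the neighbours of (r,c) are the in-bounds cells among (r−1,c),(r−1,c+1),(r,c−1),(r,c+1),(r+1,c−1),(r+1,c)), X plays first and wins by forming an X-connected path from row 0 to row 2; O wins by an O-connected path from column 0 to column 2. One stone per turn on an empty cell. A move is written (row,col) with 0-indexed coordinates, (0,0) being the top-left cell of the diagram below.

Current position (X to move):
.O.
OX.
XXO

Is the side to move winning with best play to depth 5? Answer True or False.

p1 X@[.O./OX./XXO]: (0,0)[XO./OX./XXO]-1 (0,2)[.OX/OX./XXO]+1* (1,2)[.O./OXX/XXO]-1
p2 O@[.OX/OX./XXO] terminal -1; root [.O./OX./XXO] d5

X winning at [.O./OX./XXO]: True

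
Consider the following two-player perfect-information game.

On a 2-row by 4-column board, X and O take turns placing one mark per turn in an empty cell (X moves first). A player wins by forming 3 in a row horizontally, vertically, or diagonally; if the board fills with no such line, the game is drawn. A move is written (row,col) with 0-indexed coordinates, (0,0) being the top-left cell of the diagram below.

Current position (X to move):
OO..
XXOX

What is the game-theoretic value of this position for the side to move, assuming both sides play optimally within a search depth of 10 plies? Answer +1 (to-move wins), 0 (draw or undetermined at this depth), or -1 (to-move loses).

value(OO../XXOX, X) = 0

ply 1, X at OO../XXOX | (0,2)=+0→OOX./XXOX*; (0,3)=-1→OO.X/XXOX
ply 2, O at OOX./XXOX | (0,3)=+0→OOXO/XXOX*
ply 3: OOXO/XXOX is terminal +0 (X); from OO../XXOX depth 10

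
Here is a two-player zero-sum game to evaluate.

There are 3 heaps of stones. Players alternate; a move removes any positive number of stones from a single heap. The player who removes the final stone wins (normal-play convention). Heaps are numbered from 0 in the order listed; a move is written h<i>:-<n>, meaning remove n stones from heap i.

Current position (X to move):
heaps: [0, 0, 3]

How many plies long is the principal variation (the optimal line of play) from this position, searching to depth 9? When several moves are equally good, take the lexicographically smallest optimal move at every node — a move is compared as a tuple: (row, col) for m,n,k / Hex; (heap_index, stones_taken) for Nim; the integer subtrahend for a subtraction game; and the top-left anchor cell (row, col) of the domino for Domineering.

[(0,0,3)] X move#1: h2:-1:-1/(0,0,2), h2:-2:-1/(0,0,1), h2:-3:+1/(0,0,0)*
[(0,0,0)] end (terminal -1, O#2); searched (0,0,3) to 9

PV length from [(0,0,3)]: 1 ply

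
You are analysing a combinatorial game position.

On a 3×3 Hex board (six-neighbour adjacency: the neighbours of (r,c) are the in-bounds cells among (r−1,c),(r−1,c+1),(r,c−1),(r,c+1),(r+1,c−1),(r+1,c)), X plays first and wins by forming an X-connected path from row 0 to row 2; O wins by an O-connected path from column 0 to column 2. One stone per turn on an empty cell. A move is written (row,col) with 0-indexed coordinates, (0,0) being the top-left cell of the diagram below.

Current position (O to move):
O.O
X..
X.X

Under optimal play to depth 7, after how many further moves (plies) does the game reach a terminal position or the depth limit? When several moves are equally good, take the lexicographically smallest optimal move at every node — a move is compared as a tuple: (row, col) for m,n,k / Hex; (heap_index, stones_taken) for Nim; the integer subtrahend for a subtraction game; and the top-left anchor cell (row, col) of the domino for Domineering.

[O.O/X../X.X] O move#1: (0,1):+1/OOO/X../X.X*, (1,1):-1/O.O/XO./X.X, (1,2):-1/O.O/X.O/X.X, (2,1):-1/O.O/X../XOX
[OOO/X../X.X] end (terminal -1, X#2); searched O.O/X../X.X to 7

PV length from [O.O/X../X.X]: 1 ply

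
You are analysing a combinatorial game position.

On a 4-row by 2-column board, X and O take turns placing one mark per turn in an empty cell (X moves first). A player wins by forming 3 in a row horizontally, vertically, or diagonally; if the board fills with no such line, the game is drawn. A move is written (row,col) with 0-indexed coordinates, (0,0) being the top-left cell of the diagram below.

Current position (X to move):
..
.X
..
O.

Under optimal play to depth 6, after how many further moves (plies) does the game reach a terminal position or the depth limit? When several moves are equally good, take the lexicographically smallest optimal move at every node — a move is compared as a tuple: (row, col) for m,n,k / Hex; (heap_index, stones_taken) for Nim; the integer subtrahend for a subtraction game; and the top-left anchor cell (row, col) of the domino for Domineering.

p1 X@[../.X/../O.]: (0,0)[X./.X/../O.]+0 (0,1)[.X/.X/../O.]+0 (1,0)[../XX/../O.]+0 (2,0)[../.X/X./O.]+0 (2,1)[../.X/.X/O.]+1* (3,1)[../.X/../OX]+0
p2 O@[../.X/.X/O.]: (0,0)[O./.X/.X/O.]-1* (0,1)[.O/.X/.X/O.]-1 (1,0)[../OX/.X/O.]-1 (2,0)[../.X/OX/O.]-1 (3,1)[../.X/.X/OO]-1
p3 X@[O./.X/.X/O.]: (0,1)[OX/.X/.X/O.]+1* (1,0)[O./XX/.X/O.]+1 (2,0)[O./.X/XX/O.]+1 (3,1)[O./.X/.X/OX]+1
p4 O@[OX/.X/.X/O.] terminal -1; root [../.X/../O.] d6

PV length from [../.X/../O.]: 3 plies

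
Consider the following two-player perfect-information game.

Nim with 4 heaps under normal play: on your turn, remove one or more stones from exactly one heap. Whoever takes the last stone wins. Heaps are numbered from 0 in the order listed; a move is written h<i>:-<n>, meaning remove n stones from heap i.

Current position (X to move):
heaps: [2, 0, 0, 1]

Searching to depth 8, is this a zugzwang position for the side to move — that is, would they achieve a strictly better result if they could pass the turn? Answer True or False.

zugzwang((2,0,0,1), X) = False

[(2,0,0,1)] X move#1: h0:-1:+1/(1,0,0,1)*, h0:-2:-1/(0,0,0,1), h3:-1:-1/(2,0,0,0)
[(1,0,0,1)] O move#2: h0:-1:-1/(0,0,0,1)*, h3:-1:-1/(1,0,0,0)
[(0,0,0,1)] X move#3: h3:-1:+1/(0,0,0,0)*
[(0,0,0,0)] end (terminal -1, O#4); searched (2,0,0,1) to 8
suppose X passes — search the same position with O to move:
pass> [(2,0,0,1)] O move#1: h0:-1:+1/(1,0,0,1)*, h0:-2:-1/(0,0,0,1), h3:-1:-1/(2,0,0,0)
pass> [(1,0,0,1)] X move#2: h0:-1:-1/(0,0,0,1)*, h3:-1:-1/(1,0,0,0)
pass> [(0,0,0,1)] O move#3: h3:-1:+1/(0,0,0,0)*
pass> [(0,0,0,0)] end (terminal -1, X#4); searched (2,0,0,1) to 8
for X: play +1, pass -1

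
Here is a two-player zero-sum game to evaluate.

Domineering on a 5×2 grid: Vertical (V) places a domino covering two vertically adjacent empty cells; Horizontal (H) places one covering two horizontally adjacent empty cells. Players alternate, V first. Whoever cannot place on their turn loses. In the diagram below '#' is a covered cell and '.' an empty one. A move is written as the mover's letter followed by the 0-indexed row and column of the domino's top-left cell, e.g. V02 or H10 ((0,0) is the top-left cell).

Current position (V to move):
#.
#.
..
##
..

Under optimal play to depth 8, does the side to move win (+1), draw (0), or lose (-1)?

value(#./#./../##/.., V) = -1

ply 1, V at #./#./../##/.. | V01=-1→##/##/../##/..*; V11=-1→#./##/.#/##/..
ply 2, H at ##/##/../##/.. | H20=+1→##/##/##/##/..*; H40=+1→##/##/../##/##
ply 3: ##/##/##/##/.. is terminal -1 (V); from #./#./../##/.. depth 8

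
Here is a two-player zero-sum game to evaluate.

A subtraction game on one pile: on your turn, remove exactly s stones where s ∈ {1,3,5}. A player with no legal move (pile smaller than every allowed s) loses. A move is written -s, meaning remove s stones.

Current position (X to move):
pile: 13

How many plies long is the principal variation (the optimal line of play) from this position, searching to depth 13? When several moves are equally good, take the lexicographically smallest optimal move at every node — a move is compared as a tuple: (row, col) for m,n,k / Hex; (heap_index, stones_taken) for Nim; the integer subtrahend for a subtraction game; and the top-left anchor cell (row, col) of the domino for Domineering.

PV length from [13]: 13 plies

[13] X move#1: -1:+1/12*, -3:+1/10, -5:+1/8
[12] O move#2: -1:-1/11*, -3:-1/9, -5:-1/7
[11] X move#3: -1:+1/10*, -3:+1/8, -5:+1/6
[10] O move#4: -1:-1/9*, -3:-1/7, -5:-1/5
[9] X move#5: -1:+1/8*, -3:+1/6, -5:+1/4
[8] O move#6: -1:-1/7*, -3:-1/5, -5:-1/3
[7] X move#7: -1:+1/6*, -3:+1/4, -5:+1/2
[6] O move#8: -1:-1/5*, -3:-1/3, -5:-1/1
[5] X move#9: -1:+1/4*, -3:+1/2, -5:+1/0
[4] O move#10: -1:-1/3*, -3:-1/1
[3] X move#11: -1:+1/2*, -3:+1/0
[2] O move#12: -1:-1/1*
[1] X move#13: -1:+1/0*
[0] end (terminal -1, O#14); searched 13 to 13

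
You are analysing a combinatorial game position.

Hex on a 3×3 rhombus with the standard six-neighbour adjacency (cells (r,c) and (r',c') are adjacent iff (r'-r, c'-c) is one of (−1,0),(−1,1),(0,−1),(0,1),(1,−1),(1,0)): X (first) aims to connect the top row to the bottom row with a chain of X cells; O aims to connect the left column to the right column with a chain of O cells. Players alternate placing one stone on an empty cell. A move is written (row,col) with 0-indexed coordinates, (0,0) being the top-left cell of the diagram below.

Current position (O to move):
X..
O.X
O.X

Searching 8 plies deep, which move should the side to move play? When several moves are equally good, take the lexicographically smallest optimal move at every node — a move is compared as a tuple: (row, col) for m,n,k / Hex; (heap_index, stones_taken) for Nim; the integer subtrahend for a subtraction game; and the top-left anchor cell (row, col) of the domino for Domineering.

p1 O@[X../O.X/O.X]: (0,1)[XO./O.X/O.X]-1 (0,2)[X.O/O.X/O.X]+1* (1,1)[X../OOX/O.X]-1 (2,1)[X../O.X/OOX]-1
p2 X@[X.O/O.X/O.X]: (0,1)[XXO/O.X/O.X]-1* (1,1)[X.O/OXX/O.X]-1 (2,1)[X.O/O.X/OXX]-1
p3 O@[XXO/O.X/O.X]: (1,1)[XXO/OOX/O.X]+1* (2,1)[XXO/O.X/OOX]-1
p4 X@[XXO/OOX/O.X] terminal -1; root [X../O.X/O.X] d8

O's best at [X../O.X/O.X]: (0,2)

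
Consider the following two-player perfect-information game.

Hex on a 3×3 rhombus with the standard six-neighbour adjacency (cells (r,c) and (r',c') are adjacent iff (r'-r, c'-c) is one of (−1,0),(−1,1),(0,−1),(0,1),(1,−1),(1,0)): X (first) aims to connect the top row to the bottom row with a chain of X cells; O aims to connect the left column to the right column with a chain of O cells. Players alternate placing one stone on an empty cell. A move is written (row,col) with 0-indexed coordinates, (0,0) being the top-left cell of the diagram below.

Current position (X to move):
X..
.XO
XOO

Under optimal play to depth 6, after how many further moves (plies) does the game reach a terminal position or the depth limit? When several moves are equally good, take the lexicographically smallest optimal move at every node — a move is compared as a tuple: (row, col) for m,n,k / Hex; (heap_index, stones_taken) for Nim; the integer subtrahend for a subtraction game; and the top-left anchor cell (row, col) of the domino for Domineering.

PV length from [X../.XO/XOO]: 1 ply

p1 X@[X../.XO/XOO]: (0,1)[XX./.XO/XOO]+1* (0,2)[X.X/.XO/XOO]+1 (1,0)[X../XXO/XOO]+1
p2 O@[XX./.XO/XOO] terminal -1; root [X../.XO/XOO] d6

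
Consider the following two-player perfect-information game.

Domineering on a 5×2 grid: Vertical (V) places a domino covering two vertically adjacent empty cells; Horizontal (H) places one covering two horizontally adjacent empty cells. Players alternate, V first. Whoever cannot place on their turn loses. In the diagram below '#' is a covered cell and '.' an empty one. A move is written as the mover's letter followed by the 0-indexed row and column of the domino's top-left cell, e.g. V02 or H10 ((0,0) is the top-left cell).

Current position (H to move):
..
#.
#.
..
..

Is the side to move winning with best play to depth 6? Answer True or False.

H winning at [../#./#./../..]: True

[../#./#./../..] H move#1: H00:-1/##/#./#./../.., H30:+1/../#./#./##/..*, H40:+1/../#./#./../##
[../#./#./##/..] V move#2: V01:-1/.#/##/#./##/..*, V11:-1/../##/##/##/..
[.#/##/#./##/..] H move#3: H40:+1/.#/##/#./##/##*
[.#/##/#./##/##] end (terminal -1, V#4); searched ../#./#./../.. to 6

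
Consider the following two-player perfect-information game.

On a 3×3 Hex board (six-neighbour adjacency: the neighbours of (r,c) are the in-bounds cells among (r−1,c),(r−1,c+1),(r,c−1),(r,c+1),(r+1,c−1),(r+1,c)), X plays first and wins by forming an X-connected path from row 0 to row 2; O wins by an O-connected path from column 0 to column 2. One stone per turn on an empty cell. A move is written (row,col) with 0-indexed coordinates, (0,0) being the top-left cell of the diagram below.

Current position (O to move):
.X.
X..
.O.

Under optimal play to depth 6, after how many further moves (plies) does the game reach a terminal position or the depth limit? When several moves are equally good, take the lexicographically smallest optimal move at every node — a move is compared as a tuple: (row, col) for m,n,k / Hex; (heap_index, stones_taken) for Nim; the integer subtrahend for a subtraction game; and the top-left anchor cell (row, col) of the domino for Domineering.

PV length from [.X./X../.O.]: 5 plies

p1 O@[.X./X../.O.]: (0,0)[OX./X../.O.]-1 (0,2)[.XO/X../.O.]-1 (1,1)[.X./XO./.O.]-1 (1,2)[.X./X.O/.O.]-1 (2,0)[.X./X../OO.]+1* (2,2)[.X./X../.OO]-1
p2 X@[.X./X../OO.]: (0,0)[XX./X../OO.]-1* (0,2)[.XX/X../OO.]-1 (1,1)[.X./XX./OO.]-1 (1,2)[.X./X.X/OO.]-1 (2,2)[.X./X../OOX]-1
p3 O@[XX./X../OO.]: (0,2)[XXO/X../OO.]+1* (1,1)[XX./XO./OO.]+1 (1,2)[XX./X.O/OO.]+1 (2,2)[XX./X../OOO]+1
p4 X@[XXO/X../OO.]: (1,1)[XXO/XX./OO.]-1* (1,2)[XXO/X.X/OO.]-1 (2,2)[XXO/X../OOX]-1
p5 O@[XXO/XX./OO.]: (1,2)[XXO/XXO/OO.]+1* (2,2)[XXO/XX./OOO]+1
p6 X@[XXO/XXO/OO.] terminal -1; root [.X./X../.O.] d6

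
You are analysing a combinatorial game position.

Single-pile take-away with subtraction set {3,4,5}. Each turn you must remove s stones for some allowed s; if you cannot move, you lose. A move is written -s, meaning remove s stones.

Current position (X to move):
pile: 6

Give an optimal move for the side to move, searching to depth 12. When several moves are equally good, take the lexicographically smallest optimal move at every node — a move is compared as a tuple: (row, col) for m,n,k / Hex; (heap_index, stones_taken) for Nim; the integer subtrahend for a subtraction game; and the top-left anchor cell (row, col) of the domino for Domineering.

ply 1, X at 6 | -3=-1→3; -4=+1→2*; -5=+1→1
ply 2: 2 is terminal -1 (O); from 6 depth 12

X's best at [6]: -4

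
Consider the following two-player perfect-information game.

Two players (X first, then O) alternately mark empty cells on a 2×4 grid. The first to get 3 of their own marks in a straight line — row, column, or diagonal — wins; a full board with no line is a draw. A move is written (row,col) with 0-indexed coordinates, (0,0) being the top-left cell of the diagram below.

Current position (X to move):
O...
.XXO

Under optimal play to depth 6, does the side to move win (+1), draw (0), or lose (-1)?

value(O.../.XXO, X) = +1

ply 1, X at O.../.XXO | (0,1)=+0→OX../.XXO; (0,2)=+0→O.X./.XXO; (0,3)=+0→O..X/.XXO; (1,0)=+1→O.../XXXO*
ply 2: O.../XXXO is terminal -1 (O); from O.../.XXO depth 6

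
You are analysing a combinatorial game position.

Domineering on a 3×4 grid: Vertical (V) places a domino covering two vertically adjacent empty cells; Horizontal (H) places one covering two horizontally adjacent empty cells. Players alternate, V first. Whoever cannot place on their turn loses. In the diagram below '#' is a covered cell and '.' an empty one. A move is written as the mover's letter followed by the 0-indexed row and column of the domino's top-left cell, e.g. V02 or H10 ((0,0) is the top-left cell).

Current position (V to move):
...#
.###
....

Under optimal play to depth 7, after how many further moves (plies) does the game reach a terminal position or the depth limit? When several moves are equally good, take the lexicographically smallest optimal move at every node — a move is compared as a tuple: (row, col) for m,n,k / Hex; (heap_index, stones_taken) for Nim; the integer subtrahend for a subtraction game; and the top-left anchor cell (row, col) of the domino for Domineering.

ply 1, V at ...#/.###/.... | V00=-1→#..#/####/....*; V10=-1→...#/####/#...
ply 2, H at #..#/####/.... | H01=+1→####/####/....*; H20=+1→#..#/####/##..; H21=+1→#..#/####/.##.; H22=+1→#..#/####/..##
ply 3: ####/####/.... is terminal -1 (V); from ...#/.###/.... depth 7

PV length from [...#/.###/....]: 2 plies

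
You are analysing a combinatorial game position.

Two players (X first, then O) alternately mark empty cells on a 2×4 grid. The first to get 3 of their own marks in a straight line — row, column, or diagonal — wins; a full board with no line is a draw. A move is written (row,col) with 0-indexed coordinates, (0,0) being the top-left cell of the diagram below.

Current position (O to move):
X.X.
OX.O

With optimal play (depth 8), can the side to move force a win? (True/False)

ply 1, O at X.X./OX.O | (0,1)=+0→XOX./OX.O*; (0,3)=-1→X.XO/OX.O; (1,2)=-1→X.X./OXOO
ply 2, X at XOX./OX.O | (0,3)=+0→XOXX/OX.O*; (1,2)=+0→XOX./OXXO
ply 3, O at XOXX/OX.O | (1,2)=+0→XOXX/OXOO*
ply 4: XOXX/OXOO is terminal +0 (X); from X.X./OX.O depth 8

O winning at [X.X./OX.O]: False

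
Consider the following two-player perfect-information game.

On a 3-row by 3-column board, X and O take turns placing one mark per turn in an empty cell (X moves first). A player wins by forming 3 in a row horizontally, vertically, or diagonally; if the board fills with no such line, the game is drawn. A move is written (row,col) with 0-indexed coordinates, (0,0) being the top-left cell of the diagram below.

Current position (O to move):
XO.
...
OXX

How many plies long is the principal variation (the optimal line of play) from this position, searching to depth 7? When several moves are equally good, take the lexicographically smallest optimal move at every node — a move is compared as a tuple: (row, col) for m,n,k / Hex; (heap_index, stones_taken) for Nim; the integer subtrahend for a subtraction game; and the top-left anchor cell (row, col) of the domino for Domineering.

ply 1, O at XO./.../OXX | (0,2)=-1→XOO/.../OXX; (1,0)=-1→XO./O../OXX; (1,1)=+0→XO./.O./OXX*; (1,2)=-1→XO./..O/OXX
ply 2, X at XO./.O./OXX | (0,2)=+0→XOX/.O./OXX*; (1,0)=-1→XO./XO./OXX; (1,2)=-1→XO./.OX/OXX
ply 3, O at XOX/.O./OXX | (1,0)=-1→XOX/OO./OXX; (1,2)=+0→XOX/.OO/OXX*
ply 4, X at XOX/.OO/OXX | (1,0)=+0→XOX/XOO/OXX*
ply 5: XOX/XOO/OXX is terminal +0 (O); from XO./.../OXX depth 7

PV length from [XO./.../OXX]: 4 plies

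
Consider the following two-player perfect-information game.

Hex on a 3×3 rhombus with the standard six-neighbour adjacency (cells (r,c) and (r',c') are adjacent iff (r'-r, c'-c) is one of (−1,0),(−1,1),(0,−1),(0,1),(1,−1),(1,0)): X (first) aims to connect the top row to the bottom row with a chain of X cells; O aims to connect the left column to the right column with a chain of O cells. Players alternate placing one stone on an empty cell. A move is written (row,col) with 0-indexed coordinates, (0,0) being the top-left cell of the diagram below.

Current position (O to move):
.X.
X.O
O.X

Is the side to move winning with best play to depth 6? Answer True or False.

O winning at [.X./X.O/O.X]: True

p1 O@[.X./X.O/O.X]: (0,0)[OX./X.O/O.X]+1* (0,2)[.XO/X.O/O.X]+1 (1,1)[.X./XOO/O.X]+1 (2,1)[.X./X.O/OOX]+1
p2 X@[OX./X.O/O.X]: (0,2)[OXX/X.O/O.X]-1* (1,1)[OX./XXO/O.X]-1 (2,1)[OX./X.O/OXX]-1
p3 O@[OXX/X.O/O.X]: (1,1)[OXX/XOO/O.X]+1* (2,1)[OXX/X.O/OOX]+1
p4 X@[OXX/XOO/O.X] terminal -1; root [.X./X.O/O.X] d6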